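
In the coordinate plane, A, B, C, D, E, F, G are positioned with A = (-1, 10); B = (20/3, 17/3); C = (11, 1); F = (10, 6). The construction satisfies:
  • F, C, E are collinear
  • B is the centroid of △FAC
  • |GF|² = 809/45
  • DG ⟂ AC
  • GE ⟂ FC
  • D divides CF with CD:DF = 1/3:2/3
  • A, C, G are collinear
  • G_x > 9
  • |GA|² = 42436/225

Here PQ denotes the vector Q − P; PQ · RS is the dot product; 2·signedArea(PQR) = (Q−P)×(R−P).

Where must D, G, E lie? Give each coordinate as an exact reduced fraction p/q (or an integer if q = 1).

1. D_x = 32/3  [D divides CF with CD:DF = 1/3:2/3]
2. D_y = 8/3  [D divides CF with CD:DF = 1/3:2/3]
   → D = (32/3, 8/3)
3. G_x = 749/75  [A, C, G are collinear ∩ DG ⟂ AC]
4. G_y = 44/25  [A, C, G are collinear ∩ DG ⟂ AC]
   → G = (749/75, 44/25)
5. E_x = 21089/1950  [F, C, E are collinear ∩ GE ⟂ FC]
6. E_y = 751/390  [F, C, E are collinear ∩ GE ⟂ FC]
   → E = (21089/1950, 751/390)

D = (32/3, 8/3)
E = (21089/1950, 751/390)
G = (749/75, 44/25)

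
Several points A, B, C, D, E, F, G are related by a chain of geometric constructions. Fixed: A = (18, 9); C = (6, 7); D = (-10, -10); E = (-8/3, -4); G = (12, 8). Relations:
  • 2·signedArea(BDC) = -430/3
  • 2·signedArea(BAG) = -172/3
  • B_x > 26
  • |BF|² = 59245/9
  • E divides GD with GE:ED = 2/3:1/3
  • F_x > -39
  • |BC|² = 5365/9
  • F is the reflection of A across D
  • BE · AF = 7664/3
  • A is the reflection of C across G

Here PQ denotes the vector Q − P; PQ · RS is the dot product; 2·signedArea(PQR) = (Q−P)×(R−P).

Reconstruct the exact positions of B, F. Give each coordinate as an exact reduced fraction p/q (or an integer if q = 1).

1. B_x = 80/3  [2·signedArea(BAG) = -172/3 ∩ 2·signedArea(BDC) = -430/3]
2. B_y = 20  [2·signedArea(BAG) = -172/3 ∩ 2·signedArea(BDC) = -430/3]
   → B = (80/3, 20)
3. F_x = -38  [F is the reflection of A across D]
4. F_y = -29  [F is the reflection of A across D]
   → F = (-38, -29)

B = (80/3, 20)
F = (-38, -29)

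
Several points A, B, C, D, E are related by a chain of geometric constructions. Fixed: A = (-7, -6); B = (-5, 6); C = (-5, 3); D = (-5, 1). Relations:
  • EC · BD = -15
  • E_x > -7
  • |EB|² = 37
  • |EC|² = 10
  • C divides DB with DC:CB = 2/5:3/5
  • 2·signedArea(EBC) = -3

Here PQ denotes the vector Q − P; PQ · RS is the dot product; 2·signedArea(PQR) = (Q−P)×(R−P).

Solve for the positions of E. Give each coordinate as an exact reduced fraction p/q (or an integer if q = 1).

1. E_x = -6  [EC · BD = -15 ∩ 2·signedArea(EBC) = -3]
2. E_y = 0  [EC · BD = -15 ∩ 2·signedArea(EBC) = -3]
   → E = (-6, 0)

E = (-6, 0)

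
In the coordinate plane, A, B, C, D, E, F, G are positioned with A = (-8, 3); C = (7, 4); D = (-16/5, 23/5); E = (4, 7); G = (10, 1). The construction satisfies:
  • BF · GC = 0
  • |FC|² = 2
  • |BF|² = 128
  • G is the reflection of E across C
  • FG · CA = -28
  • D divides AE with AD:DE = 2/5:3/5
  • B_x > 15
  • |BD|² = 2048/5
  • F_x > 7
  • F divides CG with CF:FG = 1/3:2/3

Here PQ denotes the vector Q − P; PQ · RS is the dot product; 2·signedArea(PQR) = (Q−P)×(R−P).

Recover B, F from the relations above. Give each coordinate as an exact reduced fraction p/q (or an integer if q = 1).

1. F_x = 8  [F divides CG with CF:FG = 1/3:2/3]
2. F_y = 3  [F divides CG with CF:FG = 1/3:2/3]
   → F = (8, 3)
3. B_x = 16  [line 3·x + -3·y + -15 = 0 ∩ |BD|² = 2048/5]
4. B_y = 11  [line 3·x + -3·y + -15 = 0 ∩ |BD|² = 2048/5]
   → B = (16, 11)

B = (16, 11)
F = (8, 3)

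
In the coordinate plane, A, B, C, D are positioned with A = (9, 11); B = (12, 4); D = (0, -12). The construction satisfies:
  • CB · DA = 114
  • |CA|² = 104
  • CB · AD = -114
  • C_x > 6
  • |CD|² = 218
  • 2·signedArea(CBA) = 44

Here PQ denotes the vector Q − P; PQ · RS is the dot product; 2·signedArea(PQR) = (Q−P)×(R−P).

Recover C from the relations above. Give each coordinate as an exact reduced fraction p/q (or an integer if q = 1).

C = (7, 1)

1. C_x = 7  [CB · DA = 114 ∩ 2·signedArea(CBA) = 44]
2. C_y = 1  [CB · DA = 114 ∩ 2·signedArea(CBA) = 44]
   → C = (7, 1)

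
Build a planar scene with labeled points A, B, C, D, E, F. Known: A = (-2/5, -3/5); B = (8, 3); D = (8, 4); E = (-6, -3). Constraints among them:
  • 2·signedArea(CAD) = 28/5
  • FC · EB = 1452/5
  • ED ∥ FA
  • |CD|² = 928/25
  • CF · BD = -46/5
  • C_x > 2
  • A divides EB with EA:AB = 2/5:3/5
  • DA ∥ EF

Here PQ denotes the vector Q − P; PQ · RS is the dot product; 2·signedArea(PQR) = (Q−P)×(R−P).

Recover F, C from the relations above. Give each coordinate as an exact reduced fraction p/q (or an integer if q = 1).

C = (12/5, 8/5)
F = (-72/5, -38/5)

1. F_x = -72/5  [ED ∥ FA ∩ DA ∥ EF]
2. F_y = -38/5  [ED ∥ FA ∩ DA ∥ EF]
   → F = (-72/5, -38/5)
3. C_x = 12/5  [2·signedArea(CAD) = 28/5 ∩ CF · BD = -46/5]
4. C_y = 8/5  [2·signedArea(CAD) = 28/5 ∩ CF · BD = -46/5]
   → C = (12/5, 8/5)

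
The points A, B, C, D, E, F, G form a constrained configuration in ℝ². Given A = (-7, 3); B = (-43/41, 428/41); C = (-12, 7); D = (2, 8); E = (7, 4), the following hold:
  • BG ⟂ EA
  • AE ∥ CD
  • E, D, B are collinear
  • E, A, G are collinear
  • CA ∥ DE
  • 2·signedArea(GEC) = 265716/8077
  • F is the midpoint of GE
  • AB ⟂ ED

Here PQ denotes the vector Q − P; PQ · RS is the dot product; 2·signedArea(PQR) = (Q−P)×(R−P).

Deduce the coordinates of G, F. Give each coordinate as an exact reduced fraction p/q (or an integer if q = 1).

F = (26047/8077, 30130/8077)
G = (-4445/8077, 27952/8077)

1. G_x = -4445/8077  [E, A, G are collinear ∩ BG ⟂ EA]
2. G_y = 27952/8077  [E, A, G are collinear ∩ BG ⟂ EA]
   → G = (-4445/8077, 27952/8077)
3. F_x = 26047/8077  [F is the midpoint of GE]
4. F_y = 30130/8077  [F is the midpoint of GE]
   → F = (26047/8077, 30130/8077)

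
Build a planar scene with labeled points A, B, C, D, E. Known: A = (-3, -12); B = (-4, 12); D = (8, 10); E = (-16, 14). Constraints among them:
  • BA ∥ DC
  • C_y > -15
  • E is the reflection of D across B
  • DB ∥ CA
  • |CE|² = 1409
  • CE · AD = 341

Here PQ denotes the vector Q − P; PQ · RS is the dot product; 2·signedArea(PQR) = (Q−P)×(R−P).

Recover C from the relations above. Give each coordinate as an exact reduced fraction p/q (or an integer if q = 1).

1. C_x = 9  [DB ∥ CA ∩ BA ∥ DC]
2. C_y = -14  [DB ∥ CA ∩ BA ∥ DC]
   → C = (9, -14)

C = (9, -14)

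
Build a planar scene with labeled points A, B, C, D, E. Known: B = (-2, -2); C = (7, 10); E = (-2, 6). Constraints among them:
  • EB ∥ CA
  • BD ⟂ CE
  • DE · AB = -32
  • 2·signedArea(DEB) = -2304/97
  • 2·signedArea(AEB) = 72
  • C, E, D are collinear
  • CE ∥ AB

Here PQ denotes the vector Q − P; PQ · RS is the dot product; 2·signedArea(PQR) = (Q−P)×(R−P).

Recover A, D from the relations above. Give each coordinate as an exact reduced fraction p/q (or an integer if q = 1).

1. A_x = 7  [CE ∥ AB ∩ EB ∥ CA]
2. A_y = 2  [CE ∥ AB ∩ EB ∥ CA]
   → A = (7, 2)
3. D_x = -482/97  [C, E, D are collinear ∩ BD ⟂ CE]
4. D_y = 454/97  [C, E, D are collinear ∩ BD ⟂ CE]
   → D = (-482/97, 454/97)

A = (7, 2)
D = (-482/97, 454/97)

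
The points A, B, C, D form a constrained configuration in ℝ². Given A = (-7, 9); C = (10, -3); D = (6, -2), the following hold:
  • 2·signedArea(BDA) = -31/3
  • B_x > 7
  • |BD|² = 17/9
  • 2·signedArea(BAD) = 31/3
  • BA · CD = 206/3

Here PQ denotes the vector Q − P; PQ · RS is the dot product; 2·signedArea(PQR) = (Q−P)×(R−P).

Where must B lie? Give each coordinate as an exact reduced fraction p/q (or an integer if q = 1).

B = (22/3, -7/3)

1. B_x = 22/3  [2·signedArea(BAD) = 31/3 ∩ BA · CD = 206/3]
2. B_y = -7/3  [2·signedArea(BAD) = 31/3 ∩ BA · CD = 206/3]
   → B = (22/3, -7/3)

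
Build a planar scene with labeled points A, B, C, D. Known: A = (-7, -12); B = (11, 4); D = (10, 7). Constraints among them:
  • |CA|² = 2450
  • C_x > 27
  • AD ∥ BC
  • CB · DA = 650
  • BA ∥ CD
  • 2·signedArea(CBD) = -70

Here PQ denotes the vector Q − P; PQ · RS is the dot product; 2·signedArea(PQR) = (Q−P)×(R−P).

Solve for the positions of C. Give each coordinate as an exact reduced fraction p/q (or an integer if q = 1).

1. C_x = 28  [BA ∥ CD ∩ AD ∥ BC]
2. C_y = 23  [BA ∥ CD ∩ AD ∥ BC]
   → C = (28, 23)

C = (28, 23)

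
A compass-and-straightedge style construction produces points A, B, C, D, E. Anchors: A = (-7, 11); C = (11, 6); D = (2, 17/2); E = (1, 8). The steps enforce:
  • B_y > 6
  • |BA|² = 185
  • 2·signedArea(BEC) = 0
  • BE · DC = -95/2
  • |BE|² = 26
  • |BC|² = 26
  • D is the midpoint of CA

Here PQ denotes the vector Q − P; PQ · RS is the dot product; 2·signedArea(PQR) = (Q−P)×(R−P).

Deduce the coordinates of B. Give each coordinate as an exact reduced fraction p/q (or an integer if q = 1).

1. B_x = 6  [2·signedArea(BEC) = 0 ∩ BE · DC = -95/2]
2. B_y = 7  [2·signedArea(BEC) = 0 ∩ BE · DC = -95/2]
   → B = (6, 7)

B = (6, 7)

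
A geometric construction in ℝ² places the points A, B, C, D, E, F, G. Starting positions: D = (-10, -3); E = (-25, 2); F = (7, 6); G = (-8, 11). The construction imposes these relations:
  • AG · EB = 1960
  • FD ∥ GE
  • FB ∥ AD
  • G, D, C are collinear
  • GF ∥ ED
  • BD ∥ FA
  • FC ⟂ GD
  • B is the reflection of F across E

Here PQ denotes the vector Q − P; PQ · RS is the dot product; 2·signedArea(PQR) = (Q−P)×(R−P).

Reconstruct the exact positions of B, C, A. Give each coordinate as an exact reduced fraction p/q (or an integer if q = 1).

A = (54, 5)
B = (-57, -2)
C = (-42/5, 41/5)

1. B_x = -57  [B is the reflection of F across E]
2. B_y = -2  [B is the reflection of F across E]
   → B = (-57, -2)
3. C_x = -42/5  [G, D, C are collinear ∩ FC ⟂ GD]
4. C_y = 41/5  [G, D, C are collinear ∩ FC ⟂ GD]
   → C = (-42/5, 41/5)
5. A_x = 54  [FB ∥ AD ∩ BD ∥ FA]
6. A_y = 5  [FB ∥ AD ∩ BD ∥ FA]
   → A = (54, 5)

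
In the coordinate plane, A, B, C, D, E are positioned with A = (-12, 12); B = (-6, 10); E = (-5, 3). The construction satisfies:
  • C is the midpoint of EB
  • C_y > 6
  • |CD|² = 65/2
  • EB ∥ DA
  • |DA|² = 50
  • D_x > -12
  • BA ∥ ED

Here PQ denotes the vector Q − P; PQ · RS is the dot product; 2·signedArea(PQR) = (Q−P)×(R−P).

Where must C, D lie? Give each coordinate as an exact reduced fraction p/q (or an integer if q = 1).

1. C_x = -11/2  [C is the midpoint of EB]
2. C_y = 13/2  [C is the midpoint of EB]
   → C = (-11/2, 13/2)
3. D_x = -11  [EB ∥ DA ∩ BA ∥ ED]
4. D_y = 5  [EB ∥ DA ∩ BA ∥ ED]
   → D = (-11, 5)

C = (-11/2, 13/2)
D = (-11, 5)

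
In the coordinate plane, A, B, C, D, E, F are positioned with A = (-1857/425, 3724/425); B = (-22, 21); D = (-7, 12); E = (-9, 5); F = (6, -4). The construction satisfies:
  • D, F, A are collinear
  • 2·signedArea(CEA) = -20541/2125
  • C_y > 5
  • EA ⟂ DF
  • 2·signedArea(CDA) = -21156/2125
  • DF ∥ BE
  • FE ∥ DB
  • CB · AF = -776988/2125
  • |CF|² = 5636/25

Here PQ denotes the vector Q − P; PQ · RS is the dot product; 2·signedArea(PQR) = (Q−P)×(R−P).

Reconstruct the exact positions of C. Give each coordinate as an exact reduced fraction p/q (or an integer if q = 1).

1. C_x = -26/5  [CB · AF = -776988/2125 ∩ 2·signedArea(CDA) = -21156/2125]
2. C_y = 6  [CB · AF = -776988/2125 ∩ 2·signedArea(CDA) = -21156/2125]
   → C = (-26/5, 6)

C = (-26/5, 6)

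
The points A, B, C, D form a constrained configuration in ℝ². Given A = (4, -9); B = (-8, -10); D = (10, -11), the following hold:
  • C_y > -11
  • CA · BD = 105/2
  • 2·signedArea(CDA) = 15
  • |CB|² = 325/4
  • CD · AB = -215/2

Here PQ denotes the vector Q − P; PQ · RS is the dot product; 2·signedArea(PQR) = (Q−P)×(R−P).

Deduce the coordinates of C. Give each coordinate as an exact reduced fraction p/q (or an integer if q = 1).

C = (1, -21/2)

1. C_x = 1  [2·signedArea(CDA) = 15 ∩ CA · BD = 105/2]
2. C_y = -21/2  [2·signedArea(CDA) = 15 ∩ CA · BD = 105/2]
   → C = (1, -21/2)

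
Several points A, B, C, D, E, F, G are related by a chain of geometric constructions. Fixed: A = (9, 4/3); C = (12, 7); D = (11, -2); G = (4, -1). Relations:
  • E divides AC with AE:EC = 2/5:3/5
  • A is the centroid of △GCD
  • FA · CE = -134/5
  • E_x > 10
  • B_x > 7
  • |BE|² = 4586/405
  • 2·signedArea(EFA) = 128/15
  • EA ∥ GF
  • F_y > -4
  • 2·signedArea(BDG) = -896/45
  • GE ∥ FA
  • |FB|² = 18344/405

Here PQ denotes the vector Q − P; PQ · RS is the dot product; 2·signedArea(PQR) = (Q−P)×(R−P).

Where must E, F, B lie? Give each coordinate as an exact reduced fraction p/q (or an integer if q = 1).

1. E_x = 51/5  [E divides AC with AE:EC = 2/5:3/5]
2. E_y = 18/5  [E divides AC with AE:EC = 2/5:3/5]
   → E = (51/5, 18/5)
3. F_x = 14/5  [GE ∥ FA ∩ EA ∥ GF]
4. F_y = -49/15  [GE ∥ FA ∩ EA ∥ GF]
   → F = (14/5, -49/15)
5. B_x = 116/15  [line -1·x + -7·y + 761/45 = 0 ∩ |FB|² = 18344/405]
6. B_y = 59/45  [line -1·x + -7·y + 761/45 = 0 ∩ |FB|² = 18344/405]
   → B = (116/15, 59/45)

B = (116/15, 59/45)
E = (51/5, 18/5)
F = (14/5, -49/15)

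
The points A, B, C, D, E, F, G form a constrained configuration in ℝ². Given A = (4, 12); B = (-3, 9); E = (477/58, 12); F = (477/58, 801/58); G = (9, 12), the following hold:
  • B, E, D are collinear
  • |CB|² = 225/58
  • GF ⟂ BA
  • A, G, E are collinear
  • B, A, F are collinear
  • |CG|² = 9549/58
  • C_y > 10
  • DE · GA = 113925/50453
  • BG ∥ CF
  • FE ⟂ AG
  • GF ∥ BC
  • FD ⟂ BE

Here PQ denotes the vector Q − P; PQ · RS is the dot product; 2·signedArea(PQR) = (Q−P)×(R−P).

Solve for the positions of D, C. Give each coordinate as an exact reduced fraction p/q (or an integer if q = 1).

C = (-219/58, 627/58)
D = (25387611/2926274, 611526/50453)

1. D_x = 25387611/2926274  [B, E, D are collinear ∩ FD ⟂ BE]
2. D_y = 611526/50453  [B, E, D are collinear ∩ FD ⟂ BE]
   → D = (25387611/2926274, 611526/50453)
3. C_x = -219/58  [BG ∥ CF ∩ GF ∥ BC]
4. C_y = 627/58  [BG ∥ CF ∩ GF ∥ BC]
   → C = (-219/58, 627/58)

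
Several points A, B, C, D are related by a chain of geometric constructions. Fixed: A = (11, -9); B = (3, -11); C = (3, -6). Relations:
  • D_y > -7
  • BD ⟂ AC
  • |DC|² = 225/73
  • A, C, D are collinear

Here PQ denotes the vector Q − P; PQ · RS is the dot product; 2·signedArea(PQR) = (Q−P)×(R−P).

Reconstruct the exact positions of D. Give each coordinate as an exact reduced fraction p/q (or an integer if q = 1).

1. D_x = 339/73  [A, C, D are collinear ∩ BD ⟂ AC]
2. D_y = -483/73  [A, C, D are collinear ∩ BD ⟂ AC]
   → D = (339/73, -483/73)

D = (339/73, -483/73)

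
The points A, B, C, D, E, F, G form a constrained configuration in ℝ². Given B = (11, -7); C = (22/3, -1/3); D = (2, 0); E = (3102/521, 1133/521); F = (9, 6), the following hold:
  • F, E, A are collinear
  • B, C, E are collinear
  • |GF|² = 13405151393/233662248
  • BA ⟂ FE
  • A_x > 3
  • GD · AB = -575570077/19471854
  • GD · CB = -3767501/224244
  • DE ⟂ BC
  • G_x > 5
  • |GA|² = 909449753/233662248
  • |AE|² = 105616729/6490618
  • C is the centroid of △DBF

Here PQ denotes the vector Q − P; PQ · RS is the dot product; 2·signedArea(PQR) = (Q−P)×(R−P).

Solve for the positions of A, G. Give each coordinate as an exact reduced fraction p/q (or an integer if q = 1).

1. A_x = 22335117/6490618  [F, E, A are collinear ∩ BA ⟂ FE]
2. A_y = -6367147/6490618  [F, E, A are collinear ∩ BA ⟂ FE]
   → A = (22335117/6490618, -6367147/6490618)
3. G_x = 209798947/38943708  [GD · CB = -3767501/224244 ∩ GD · AB = -575570077/19471854]
4. G_y = -25592059/38943708  [GD · CB = -3767501/224244 ∩ GD · AB = -575570077/19471854]
   → G = (209798947/38943708, -25592059/38943708)

A = (22335117/6490618, -6367147/6490618)
G = (209798947/38943708, -25592059/38943708)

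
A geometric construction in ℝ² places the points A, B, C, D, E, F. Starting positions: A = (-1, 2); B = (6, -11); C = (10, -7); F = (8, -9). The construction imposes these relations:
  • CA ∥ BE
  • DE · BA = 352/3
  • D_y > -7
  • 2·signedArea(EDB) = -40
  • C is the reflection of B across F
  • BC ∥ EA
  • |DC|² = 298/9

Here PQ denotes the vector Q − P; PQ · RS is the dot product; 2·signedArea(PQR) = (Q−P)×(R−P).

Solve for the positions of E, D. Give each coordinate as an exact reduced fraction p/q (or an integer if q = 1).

D = (13/3, -6)
E = (-5, -2)

1. E_x = -5  [BC ∥ EA ∩ CA ∥ BE]
2. E_y = -2  [BC ∥ EA ∩ CA ∥ BE]
   → E = (-5, -2)
3. D_x = 13/3  [DE · BA = 352/3 ∩ 2·signedArea(EDB) = -40]
4. D_y = -6  [DE · BA = 352/3 ∩ 2·signedArea(EDB) = -40]
   → D = (13/3, -6)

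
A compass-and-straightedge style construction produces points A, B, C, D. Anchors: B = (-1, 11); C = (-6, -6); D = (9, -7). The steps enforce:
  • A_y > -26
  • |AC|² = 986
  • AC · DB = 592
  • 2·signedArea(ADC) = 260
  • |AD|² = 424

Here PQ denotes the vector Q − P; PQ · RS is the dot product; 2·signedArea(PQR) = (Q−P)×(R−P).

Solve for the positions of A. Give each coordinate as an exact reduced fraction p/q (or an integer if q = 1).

1. A_x = 19  [AC · DB = 592 ∩ 2·signedArea(ADC) = 260]
2. A_y = -25  [AC · DB = 592 ∩ 2·signedArea(ADC) = 260]
   → A = (19, -25)

A = (19, -25)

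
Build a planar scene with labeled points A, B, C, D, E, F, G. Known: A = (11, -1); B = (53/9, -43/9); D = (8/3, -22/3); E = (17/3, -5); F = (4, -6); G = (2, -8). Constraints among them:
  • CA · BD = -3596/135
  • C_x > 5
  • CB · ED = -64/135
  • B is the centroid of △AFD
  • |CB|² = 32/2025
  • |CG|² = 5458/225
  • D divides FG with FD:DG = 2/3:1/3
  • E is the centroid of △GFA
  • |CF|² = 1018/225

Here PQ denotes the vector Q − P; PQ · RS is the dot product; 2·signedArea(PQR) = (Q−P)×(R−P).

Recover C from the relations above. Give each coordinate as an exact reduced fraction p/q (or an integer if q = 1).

1. C_x = 29/5  [CA · BD = -3596/135 ∩ CB · ED = -64/135]
2. C_y = -73/15  [CA · BD = -3596/135 ∩ CB · ED = -64/135]
   → C = (29/5, -73/15)

C = (29/5, -73/15)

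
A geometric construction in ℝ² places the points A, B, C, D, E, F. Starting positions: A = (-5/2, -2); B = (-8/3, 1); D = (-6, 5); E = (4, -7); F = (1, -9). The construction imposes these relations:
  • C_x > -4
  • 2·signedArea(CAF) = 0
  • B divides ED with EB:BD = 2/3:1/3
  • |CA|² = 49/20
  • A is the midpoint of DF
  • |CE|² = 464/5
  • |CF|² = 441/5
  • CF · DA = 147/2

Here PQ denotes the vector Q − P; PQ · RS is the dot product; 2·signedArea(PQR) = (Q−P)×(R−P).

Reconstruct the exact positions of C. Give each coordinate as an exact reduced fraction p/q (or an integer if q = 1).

1. C_x = -16/5  [2·signedArea(CAF) = 0 ∩ CF · DA = 147/2]
2. C_y = -3/5  [2·signedArea(CAF) = 0 ∩ CF · DA = 147/2]
   → C = (-16/5, -3/5)

C = (-16/5, -3/5)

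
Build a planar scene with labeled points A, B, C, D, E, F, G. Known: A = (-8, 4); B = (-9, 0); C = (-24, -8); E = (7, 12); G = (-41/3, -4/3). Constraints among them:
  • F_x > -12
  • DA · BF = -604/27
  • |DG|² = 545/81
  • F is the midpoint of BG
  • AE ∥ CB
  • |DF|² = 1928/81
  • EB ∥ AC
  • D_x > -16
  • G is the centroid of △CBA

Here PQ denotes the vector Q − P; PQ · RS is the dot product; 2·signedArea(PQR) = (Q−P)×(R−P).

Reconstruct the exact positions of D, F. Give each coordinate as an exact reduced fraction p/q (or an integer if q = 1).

D = (-140/9, -28/9)
F = (-34/3, -2/3)

1. F_x = -34/3  [F is the midpoint of BG]
2. F_y = -2/3  [F is the midpoint of BG]
   → F = (-34/3, -2/3)
3. D_x = -140/9  [line 7/3·x + 2/3·y + 1036/27 = 0 ∩ |DG|² = 545/81]
4. D_y = -28/9  [line 7/3·x + 2/3·y + 1036/27 = 0 ∩ |DG|² = 545/81]
   → D = (-140/9, -28/9)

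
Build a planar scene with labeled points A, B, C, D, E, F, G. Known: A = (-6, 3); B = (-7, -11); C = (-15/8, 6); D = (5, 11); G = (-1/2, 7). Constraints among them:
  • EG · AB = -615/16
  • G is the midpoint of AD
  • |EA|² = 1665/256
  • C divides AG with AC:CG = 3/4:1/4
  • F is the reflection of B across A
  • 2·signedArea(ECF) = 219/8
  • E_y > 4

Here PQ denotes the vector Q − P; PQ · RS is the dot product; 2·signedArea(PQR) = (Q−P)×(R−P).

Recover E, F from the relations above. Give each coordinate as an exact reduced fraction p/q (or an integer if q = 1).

E = (-63/16, 9/2)
F = (-5, 17)

1. F_x = -5  [F is the reflection of B across A]
2. F_y = 17  [F is the reflection of B across A]
   → F = (-5, 17)
3. E_x = -63/16  [EG · AB = -615/16 ∩ 2·signedArea(ECF) = 219/8]
4. E_y = 9/2  [EG · AB = -615/16 ∩ 2·signedArea(ECF) = 219/8]
   → E = (-63/16, 9/2)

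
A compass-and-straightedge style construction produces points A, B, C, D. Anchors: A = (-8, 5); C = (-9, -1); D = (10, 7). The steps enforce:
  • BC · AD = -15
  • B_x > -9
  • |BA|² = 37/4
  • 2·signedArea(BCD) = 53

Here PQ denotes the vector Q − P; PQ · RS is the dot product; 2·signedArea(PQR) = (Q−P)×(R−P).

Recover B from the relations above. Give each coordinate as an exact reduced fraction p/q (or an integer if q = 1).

B = (-17/2, 2)

1. B_x = -17/2  [2·signedArea(BCD) = 53 ∩ BC · AD = -15]
2. B_y = 2  [2·signedArea(BCD) = 53 ∩ BC · AD = -15]
   → B = (-17/2, 2)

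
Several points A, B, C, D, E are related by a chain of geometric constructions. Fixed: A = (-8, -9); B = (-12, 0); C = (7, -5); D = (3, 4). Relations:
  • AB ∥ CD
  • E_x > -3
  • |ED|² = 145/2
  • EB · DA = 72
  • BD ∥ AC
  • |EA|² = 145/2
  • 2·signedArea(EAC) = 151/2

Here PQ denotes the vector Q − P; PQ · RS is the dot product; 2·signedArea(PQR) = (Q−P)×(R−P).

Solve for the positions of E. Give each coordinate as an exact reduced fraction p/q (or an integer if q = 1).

E = (-5/2, -5/2)

1. E_x = -5/2  [2·signedArea(EAC) = 151/2 ∩ EB · DA = 72]
2. E_y = -5/2  [2·signedArea(EAC) = 151/2 ∩ EB · DA = 72]
   → E = (-5/2, -5/2)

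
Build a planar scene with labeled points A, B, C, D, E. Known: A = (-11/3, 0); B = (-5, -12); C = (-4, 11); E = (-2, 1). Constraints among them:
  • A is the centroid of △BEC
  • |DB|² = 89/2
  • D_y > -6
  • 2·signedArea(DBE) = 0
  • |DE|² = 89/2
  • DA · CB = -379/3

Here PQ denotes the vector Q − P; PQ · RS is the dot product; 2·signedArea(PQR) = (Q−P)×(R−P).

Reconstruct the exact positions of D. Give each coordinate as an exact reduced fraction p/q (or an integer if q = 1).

1. D_x = -7/2  [2·signedArea(DBE) = 0 ∩ DA · CB = -379/3]
2. D_y = -11/2  [2·signedArea(DBE) = 0 ∩ DA · CB = -379/3]
   → D = (-7/2, -11/2)

D = (-7/2, -11/2)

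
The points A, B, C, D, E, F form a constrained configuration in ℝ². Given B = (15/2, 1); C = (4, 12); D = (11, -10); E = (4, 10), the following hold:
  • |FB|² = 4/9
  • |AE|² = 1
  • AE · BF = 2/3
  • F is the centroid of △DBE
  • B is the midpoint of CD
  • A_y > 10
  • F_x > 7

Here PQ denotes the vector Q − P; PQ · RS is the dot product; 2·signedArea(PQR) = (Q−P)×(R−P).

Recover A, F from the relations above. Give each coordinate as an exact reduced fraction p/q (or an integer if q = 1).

1. F_x = 15/2  [F is the centroid of △DBE]
2. F_y = 1/3  [F is the centroid of △DBE]
   → F = (15/2, 1/3)
3. A_y = 11  [AE · BF = 2/3]
4. A_x = 4  [|AE|² = 1]
   → A = (4, 11)

A = (4, 11)
F = (15/2, 1/3)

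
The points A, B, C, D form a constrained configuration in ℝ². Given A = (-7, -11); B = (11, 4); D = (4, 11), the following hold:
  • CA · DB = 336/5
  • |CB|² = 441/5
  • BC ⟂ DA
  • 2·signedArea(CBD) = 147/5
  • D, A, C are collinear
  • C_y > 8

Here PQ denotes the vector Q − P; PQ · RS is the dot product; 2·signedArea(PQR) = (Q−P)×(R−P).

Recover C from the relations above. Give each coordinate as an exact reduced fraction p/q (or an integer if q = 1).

C = (13/5, 41/5)

1. C_x = 13/5  [D, A, C are collinear ∩ BC ⟂ DA]
2. C_y = 41/5  [D, A, C are collinear ∩ BC ⟂ DA]
   → C = (13/5, 41/5)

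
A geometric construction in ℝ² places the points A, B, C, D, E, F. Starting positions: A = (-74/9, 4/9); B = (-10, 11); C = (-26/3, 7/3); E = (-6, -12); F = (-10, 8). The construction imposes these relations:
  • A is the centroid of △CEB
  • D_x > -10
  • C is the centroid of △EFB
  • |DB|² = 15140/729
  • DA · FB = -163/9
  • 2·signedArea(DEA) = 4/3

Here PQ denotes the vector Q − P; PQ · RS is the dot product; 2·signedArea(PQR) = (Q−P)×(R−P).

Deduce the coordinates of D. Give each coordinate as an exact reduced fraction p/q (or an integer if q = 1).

1. D_x = -254/27  [2·signedArea(DEA) = 4/3 ∩ DA · FB = -163/9]
2. D_y = 175/27  [2·signedArea(DEA) = 4/3 ∩ DA · FB = -163/9]
   → D = (-254/27, 175/27)

D = (-254/27, 175/27)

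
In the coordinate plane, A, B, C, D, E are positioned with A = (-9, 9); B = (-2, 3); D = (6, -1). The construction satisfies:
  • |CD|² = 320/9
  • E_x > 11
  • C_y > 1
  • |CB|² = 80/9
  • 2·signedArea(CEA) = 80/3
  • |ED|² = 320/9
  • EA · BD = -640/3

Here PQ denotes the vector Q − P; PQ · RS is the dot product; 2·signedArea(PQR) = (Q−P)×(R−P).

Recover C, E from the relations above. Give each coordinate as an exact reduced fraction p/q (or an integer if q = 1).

C = (2/3, 5/3)
E = (34/3, -11/3)

1. E_x = 34/3  [line -8·x + 4·y + 316/3 = 0 ∩ |ED|² = 320/9]
2. E_y = -11/3  [line -8·x + 4·y + 316/3 = 0 ∩ |ED|² = 320/9]
   → E = (34/3, -11/3)
3. C_x = 2/3  [line -38/3·x + -61/3·y + 127/3 = 0 ∩ |CD|² = 320/9]
4. C_y = 5/3  [line -38/3·x + -61/3·y + 127/3 = 0 ∩ |CD|² = 320/9]
   → C = (2/3, 5/3)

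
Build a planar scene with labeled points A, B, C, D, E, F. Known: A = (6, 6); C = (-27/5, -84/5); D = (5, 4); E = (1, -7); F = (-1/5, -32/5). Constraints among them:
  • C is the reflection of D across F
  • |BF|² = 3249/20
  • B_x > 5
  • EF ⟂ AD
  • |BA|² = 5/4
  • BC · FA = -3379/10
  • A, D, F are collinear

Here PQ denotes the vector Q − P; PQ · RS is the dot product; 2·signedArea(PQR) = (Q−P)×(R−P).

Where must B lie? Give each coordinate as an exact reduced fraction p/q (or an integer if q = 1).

B = (11/2, 5)

1. B_x = 11/2  [line -31/5·x + -62/5·y + 961/10 = 0 ∩ |BA|² = 5/4]
2. B_y = 5  [line -31/5·x + -62/5·y + 961/10 = 0 ∩ |BA|² = 5/4]
   → B = (11/2, 5)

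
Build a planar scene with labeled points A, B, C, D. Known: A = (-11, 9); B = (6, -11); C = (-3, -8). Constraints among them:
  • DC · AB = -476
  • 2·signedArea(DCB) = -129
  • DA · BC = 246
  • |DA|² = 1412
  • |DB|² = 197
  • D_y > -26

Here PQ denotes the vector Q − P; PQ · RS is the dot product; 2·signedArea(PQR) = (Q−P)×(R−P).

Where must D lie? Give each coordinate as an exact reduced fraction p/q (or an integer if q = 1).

D = (5, -25)

1. D_x = 5  [DC · AB = -476 ∩ 2·signedArea(DCB) = -129]
2. D_y = -25  [DC · AB = -476 ∩ 2·signedArea(DCB) = -129]
   → D = (5, -25)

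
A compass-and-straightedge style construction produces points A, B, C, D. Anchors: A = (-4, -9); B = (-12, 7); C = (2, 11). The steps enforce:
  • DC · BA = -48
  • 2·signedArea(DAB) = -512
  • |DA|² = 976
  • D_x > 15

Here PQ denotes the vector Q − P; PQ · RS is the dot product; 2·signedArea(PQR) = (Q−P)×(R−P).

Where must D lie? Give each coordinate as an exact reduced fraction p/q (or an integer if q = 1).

D = (16, 15)

1. D_x = 16  [2·signedArea(DAB) = -512 ∩ DC · BA = -48]
2. D_y = 15  [2·signedArea(DAB) = -512 ∩ DC · BA = -48]
   → D = (16, 15)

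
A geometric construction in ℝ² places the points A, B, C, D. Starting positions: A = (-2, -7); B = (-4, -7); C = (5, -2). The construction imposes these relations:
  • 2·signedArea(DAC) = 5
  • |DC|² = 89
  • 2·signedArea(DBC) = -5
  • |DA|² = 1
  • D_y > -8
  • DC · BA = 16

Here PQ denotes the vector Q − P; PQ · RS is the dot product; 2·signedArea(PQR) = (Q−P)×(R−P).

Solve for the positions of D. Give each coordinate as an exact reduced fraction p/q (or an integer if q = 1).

D = (-3, -7)

1. D_x = -3  [2·signedArea(DAC) = 5 ∩ 2·signedArea(DBC) = -5]
2. D_y = -7  [2·signedArea(DAC) = 5 ∩ 2·signedArea(DBC) = -5]
   → D = (-3, -7)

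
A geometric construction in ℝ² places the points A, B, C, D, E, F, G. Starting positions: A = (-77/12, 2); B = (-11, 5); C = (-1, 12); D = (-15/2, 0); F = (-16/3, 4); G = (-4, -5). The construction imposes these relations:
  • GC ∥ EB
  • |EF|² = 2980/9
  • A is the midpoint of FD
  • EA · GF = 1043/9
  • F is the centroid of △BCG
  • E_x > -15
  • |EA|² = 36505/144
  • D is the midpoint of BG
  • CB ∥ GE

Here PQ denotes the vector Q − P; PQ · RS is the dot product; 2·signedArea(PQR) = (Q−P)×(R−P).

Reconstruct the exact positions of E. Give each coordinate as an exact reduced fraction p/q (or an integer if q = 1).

1. E_x = -14  [GC ∥ EB ∩ CB ∥ GE]
2. E_y = -12  [GC ∥ EB ∩ CB ∥ GE]
   → E = (-14, -12)

E = (-14, -12)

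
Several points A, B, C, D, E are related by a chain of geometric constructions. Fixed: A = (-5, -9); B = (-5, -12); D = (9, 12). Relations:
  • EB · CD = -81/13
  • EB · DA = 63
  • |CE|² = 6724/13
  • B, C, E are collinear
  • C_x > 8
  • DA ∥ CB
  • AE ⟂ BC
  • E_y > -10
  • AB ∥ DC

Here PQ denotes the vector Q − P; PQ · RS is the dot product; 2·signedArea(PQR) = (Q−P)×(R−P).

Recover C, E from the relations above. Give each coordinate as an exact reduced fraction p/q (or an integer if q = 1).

C = (9, 9)
E = (-47/13, -129/13)

1. C_x = 9  [DA ∥ CB ∩ AB ∥ DC]
2. C_y = 9  [DA ∥ CB ∩ AB ∥ DC]
   → C = (9, 9)
3. E_x = -47/13  [B, C, E are collinear ∩ AE ⟂ BC]
4. E_y = -129/13  [B, C, E are collinear ∩ AE ⟂ BC]
   → E = (-47/13, -129/13)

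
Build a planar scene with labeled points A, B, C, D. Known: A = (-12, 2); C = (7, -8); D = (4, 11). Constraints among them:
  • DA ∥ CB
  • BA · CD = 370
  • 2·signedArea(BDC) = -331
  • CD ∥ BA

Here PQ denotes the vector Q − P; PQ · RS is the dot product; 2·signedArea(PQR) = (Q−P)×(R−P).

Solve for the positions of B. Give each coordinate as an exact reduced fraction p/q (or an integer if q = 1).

B = (-9, -17)

1. B_x = -9  [CD ∥ BA ∩ DA ∥ CB]
2. B_y = -17  [CD ∥ BA ∩ DA ∥ CB]
   → B = (-9, -17)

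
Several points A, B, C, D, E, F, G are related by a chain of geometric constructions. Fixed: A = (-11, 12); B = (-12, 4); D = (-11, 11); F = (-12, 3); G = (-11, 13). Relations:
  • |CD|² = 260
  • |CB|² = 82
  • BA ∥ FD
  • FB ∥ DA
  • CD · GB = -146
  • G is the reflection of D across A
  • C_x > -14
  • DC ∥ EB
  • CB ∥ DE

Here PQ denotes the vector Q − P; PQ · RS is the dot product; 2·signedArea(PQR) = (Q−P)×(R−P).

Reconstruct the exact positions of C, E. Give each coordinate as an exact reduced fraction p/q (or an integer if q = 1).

1. C_x = -13  [line 1·x + 9·y + 58 = 0 ∩ |CB|² = 82]
2. C_y = -5  [line 1·x + 9·y + 58 = 0 ∩ |CB|² = 82]
   → C = (-13, -5)
3. E_x = -10  [DC ∥ EB ∩ CB ∥ DE]
4. E_y = 20  [DC ∥ EB ∩ CB ∥ DE]
   → E = (-10, 20)

C = (-13, -5)
E = (-10, 20)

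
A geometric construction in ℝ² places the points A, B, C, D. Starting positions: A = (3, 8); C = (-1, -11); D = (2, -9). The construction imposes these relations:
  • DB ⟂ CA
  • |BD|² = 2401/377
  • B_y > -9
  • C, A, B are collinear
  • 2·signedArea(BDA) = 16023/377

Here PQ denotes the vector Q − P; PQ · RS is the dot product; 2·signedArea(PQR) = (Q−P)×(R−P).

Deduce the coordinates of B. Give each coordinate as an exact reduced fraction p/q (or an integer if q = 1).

B = (-177/377, -3197/377)

1. B_x = -177/377  [C, A, B are collinear ∩ DB ⟂ CA]
2. B_y = -3197/377  [C, A, B are collinear ∩ DB ⟂ CA]
   → B = (-177/377, -3197/377)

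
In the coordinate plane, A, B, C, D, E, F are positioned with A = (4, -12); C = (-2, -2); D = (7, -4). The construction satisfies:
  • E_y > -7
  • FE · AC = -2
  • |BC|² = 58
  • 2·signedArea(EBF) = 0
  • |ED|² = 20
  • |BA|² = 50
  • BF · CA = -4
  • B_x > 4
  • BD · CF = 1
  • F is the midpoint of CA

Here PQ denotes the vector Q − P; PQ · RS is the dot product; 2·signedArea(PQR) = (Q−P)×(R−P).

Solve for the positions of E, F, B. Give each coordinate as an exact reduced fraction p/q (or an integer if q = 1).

B = (5, -5)
E = (3, -6)
F = (1, -7)

1. F_x = 1  [F is the midpoint of CA]
2. F_y = -7  [F is the midpoint of CA]
   → F = (1, -7)
3. B_x = 5  [line -6·x + 10·y + 80 = 0 ∩ |BC|² = 58]
4. B_y = -5  [line -6·x + 10·y + 80 = 0 ∩ |BC|² = 58]
   → B = (5, -5)
5. E_x = 3  [2·signedArea(EBF) = 0 ∩ FE · AC = -2]
6. E_y = -6  [2·signedArea(EBF) = 0 ∩ FE · AC = -2]
   → E = (3, -6)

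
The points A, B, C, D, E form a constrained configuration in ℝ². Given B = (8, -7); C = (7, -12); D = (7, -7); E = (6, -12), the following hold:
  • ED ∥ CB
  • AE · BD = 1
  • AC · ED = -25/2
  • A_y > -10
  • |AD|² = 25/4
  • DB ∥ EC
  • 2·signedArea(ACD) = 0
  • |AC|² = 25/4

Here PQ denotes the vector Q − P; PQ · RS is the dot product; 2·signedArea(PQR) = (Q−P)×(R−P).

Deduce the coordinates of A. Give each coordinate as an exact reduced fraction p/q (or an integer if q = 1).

A = (7, -19/2)

1. A_x = 7  [2·signedArea(ACD) = 0 ∩ AC · ED = -25/2]
2. A_y = -19/2  [2·signedArea(ACD) = 0 ∩ AC · ED = -25/2]
   → A = (7, -19/2)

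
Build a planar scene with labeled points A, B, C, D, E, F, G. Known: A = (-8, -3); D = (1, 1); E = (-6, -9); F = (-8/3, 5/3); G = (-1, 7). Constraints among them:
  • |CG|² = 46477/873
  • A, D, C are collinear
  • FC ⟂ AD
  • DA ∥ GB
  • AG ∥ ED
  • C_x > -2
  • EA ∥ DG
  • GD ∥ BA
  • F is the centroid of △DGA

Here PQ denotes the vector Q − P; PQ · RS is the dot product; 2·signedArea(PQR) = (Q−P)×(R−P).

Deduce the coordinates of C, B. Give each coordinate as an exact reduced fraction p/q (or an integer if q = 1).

B = (-10, 3)
C = (-176/97, -73/291)

1. C_x = -176/97  [A, D, C are collinear ∩ FC ⟂ AD]
2. C_y = -73/291  [A, D, C are collinear ∩ FC ⟂ AD]
   → C = (-176/97, -73/291)
3. B_x = -10  [GD ∥ BA ∩ DA ∥ GB]
4. B_y = 3  [GD ∥ BA ∩ DA ∥ GB]
   → B = (-10, 3)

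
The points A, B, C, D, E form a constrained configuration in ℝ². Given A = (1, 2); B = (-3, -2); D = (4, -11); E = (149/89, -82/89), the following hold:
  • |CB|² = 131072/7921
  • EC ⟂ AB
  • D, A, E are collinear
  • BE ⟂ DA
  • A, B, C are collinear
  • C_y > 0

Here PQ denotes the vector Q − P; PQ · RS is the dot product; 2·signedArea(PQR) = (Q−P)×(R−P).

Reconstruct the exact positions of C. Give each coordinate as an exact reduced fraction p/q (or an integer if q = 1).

1. C_x = -11/89  [A, B, C are collinear ∩ EC ⟂ AB]
2. C_y = 78/89  [A, B, C are collinear ∩ EC ⟂ AB]
   → C = (-11/89, 78/89)

C = (-11/89, 78/89)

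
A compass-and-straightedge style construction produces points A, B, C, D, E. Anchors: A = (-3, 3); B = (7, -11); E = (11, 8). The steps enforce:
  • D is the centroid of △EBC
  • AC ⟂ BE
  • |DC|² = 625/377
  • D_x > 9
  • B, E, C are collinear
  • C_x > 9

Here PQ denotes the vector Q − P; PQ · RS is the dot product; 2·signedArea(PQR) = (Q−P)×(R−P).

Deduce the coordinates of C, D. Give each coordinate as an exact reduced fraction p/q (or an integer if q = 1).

C = (3543/377, 147/377)
D = (3443/377, -328/377)

1. C_x = 3543/377  [B, E, C are collinear ∩ AC ⟂ BE]
2. C_y = 147/377  [B, E, C are collinear ∩ AC ⟂ BE]
   → C = (3543/377, 147/377)
3. D_x = 3443/377  [D is the centroid of △EBC]
4. D_y = -328/377  [D is the centroid of △EBC]
   → D = (3443/377, -328/377)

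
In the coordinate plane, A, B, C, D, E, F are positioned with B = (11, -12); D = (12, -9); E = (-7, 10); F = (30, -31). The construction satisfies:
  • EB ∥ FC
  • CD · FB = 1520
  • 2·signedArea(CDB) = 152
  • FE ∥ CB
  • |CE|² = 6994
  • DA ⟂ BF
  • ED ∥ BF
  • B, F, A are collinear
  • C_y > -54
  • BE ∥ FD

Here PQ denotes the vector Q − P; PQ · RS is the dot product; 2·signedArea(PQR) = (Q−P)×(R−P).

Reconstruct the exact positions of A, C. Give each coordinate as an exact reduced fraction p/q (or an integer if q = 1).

A = (10, -11)
C = (48, -53)

1. A_x = 10  [B, F, A are collinear ∩ DA ⟂ BF]
2. A_y = -11  [B, F, A are collinear ∩ DA ⟂ BF]
   → A = (10, -11)
3. C_x = 48  [FE ∥ CB ∩ EB ∥ FC]
4. C_y = -53  [FE ∥ CB ∩ EB ∥ FC]
   → C = (48, -53)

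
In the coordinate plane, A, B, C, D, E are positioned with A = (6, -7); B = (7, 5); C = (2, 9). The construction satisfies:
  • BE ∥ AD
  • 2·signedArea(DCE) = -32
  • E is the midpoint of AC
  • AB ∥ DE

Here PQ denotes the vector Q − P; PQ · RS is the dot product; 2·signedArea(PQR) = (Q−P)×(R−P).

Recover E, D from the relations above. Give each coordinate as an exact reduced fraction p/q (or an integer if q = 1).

D = (3, -11)
E = (4, 1)

1. E_x = 4  [E is the midpoint of AC]
2. E_y = 1  [E is the midpoint of AC]
   → E = (4, 1)
3. D_x = 3  [AB ∥ DE ∩ BE ∥ AD]
4. D_y = -11  [AB ∥ DE ∩ BE ∥ AD]
   → D = (3, -11)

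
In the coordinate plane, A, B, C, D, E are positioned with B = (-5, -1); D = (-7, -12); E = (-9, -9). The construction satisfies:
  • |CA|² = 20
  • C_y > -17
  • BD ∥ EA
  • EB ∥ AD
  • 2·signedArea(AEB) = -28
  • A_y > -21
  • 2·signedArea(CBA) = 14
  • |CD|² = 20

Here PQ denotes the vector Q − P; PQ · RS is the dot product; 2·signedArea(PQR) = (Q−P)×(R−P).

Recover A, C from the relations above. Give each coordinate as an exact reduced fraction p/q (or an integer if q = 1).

1. A_x = -11  [EB ∥ AD ∩ BD ∥ EA]
2. A_y = -20  [EB ∥ AD ∩ BD ∥ EA]
   → A = (-11, -20)
3. C_x = -9  [line 19·x + -6·y + 75 = 0 ∩ |CA|² = 20]
4. C_y = -16  [line 19·x + -6·y + 75 = 0 ∩ |CA|² = 20]
   → C = (-9, -16)

A = (-11, -20)
C = (-9, -16)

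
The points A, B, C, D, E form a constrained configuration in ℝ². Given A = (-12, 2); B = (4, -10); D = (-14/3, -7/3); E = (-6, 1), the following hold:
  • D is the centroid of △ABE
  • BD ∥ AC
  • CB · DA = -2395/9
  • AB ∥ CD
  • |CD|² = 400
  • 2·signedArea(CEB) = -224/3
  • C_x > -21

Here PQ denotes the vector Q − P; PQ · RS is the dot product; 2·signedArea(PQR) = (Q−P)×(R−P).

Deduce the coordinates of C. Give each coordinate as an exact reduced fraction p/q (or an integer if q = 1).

C = (-62/3, 29/3)

1. C_x = -62/3  [AB ∥ CD ∩ BD ∥ AC]
2. C_y = 29/3  [AB ∥ CD ∩ BD ∥ AC]
   → C = (-62/3, 29/3)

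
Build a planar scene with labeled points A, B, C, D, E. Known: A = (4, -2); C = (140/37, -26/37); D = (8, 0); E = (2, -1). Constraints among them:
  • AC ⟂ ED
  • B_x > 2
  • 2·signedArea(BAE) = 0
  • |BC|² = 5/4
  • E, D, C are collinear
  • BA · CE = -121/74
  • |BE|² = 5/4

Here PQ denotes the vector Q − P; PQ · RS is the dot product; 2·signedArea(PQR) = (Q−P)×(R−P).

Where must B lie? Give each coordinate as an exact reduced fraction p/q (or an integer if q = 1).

B = (3, -3/2)

1. B_x = 3  [2·signedArea(BAE) = 0 ∩ BA · CE = -121/74]
2. B_y = -3/2  [2·signedArea(BAE) = 0 ∩ BA · CE = -121/74]
   → B = (3, -3/2)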